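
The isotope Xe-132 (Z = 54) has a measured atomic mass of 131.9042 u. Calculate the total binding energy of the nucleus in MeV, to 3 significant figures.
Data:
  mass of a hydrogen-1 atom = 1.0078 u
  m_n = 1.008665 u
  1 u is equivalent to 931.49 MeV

1110 MeV

The nucleus contains 54 protons and 132 − 54 = 78 neutrons.
Mass of separated nucleons = 54(1.0078) + 78(1.008665) = 54.4212 + 78.675870 = 133.097070 u
Mass defect Δm = 133.097070 − 131.9042 = 1.192870 u
E_B = 1.192870 × 931.49 = 1111.15 MeV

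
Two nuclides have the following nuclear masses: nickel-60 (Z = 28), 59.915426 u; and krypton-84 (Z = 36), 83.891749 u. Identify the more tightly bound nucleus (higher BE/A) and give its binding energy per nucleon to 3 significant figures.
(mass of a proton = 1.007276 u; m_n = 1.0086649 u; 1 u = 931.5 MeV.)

nickel-60; 8.78 MeV/nucleon

nickel-60: Σm = 28(1.007276) + 32(1.0086649) = 60.4810048 u; Δm = 0.5655788 u; E_B = 526.84 MeV; E_B/A = 8.781 MeV
krypton-84: Σm = 36(1.007276) + 48(1.0086649) = 84.6778512 u; Δm = 0.7861022 u; E_B = 732.25 MeV; E_B/A = 8.717 MeV
nickel-60 has the higher binding energy per nucleon, so it is the more tightly bound nucleus.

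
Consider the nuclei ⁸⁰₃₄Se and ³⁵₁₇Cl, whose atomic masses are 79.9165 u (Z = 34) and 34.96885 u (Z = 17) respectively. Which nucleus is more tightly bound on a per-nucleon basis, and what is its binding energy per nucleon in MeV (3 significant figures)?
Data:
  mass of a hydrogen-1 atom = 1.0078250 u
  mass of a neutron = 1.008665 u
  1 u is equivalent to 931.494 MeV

⁸⁰₃₄Se; 8.71 MeV/nucleon

⁸⁰₃₄Se: Σm = 34(1.0078250) + 46(1.008665) = 80.6646400 u; Δm = 0.7481400 u; E_B = 696.89 MeV; E_B/A = 8.711 MeV
³⁵₁₇Cl: Σm = 17(1.0078250) + 18(1.008665) = 35.2889950 u; Δm = 0.3201450 u; E_B = 298.21 MeV; E_B/A = 8.520 MeV
⁸⁰₃₄Se has the higher binding energy per nucleon, so it is the more tightly bound nucleus.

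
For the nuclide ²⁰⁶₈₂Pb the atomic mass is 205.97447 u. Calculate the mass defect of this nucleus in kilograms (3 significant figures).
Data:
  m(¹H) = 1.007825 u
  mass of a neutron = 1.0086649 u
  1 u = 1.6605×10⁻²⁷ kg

2.89e-27 kg

With 82 protons and 124 neutrons (A = 206):
Mass of separated nucleons = 82(1.007825) + 124(1.0086649) = 82.641650 + 125.0744476 = 207.7160976 u
The mass defect is 207.7160976 − 205.97447 = 1.7416276 u.
In SI units: 1.7416276 u × 1.6605×10⁻²⁷ kg/u = 2.8920e-27 kg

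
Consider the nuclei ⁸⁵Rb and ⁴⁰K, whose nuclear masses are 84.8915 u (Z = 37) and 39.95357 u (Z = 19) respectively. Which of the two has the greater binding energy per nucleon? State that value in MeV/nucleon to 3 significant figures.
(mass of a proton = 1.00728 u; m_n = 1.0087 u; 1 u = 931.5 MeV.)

⁸⁵Rb: Σm = 37(1.00728) + 48(1.0087) = 85.68696 u; Δm = 0.79546 u; E_B = 740.97 MeV; E_B/A = 8.717 MeV
⁴⁰K: Σm = 19(1.00728) + 21(1.0087) = 40.32102 u; Δm = 0.36745 u; E_B = 342.28 MeV; E_B/A = 8.557 MeV
⁸⁵Rb has the higher binding energy per nucleon, so it is the more tightly bound nucleus.

⁸⁵Rb; 8.72 MeV/nucleon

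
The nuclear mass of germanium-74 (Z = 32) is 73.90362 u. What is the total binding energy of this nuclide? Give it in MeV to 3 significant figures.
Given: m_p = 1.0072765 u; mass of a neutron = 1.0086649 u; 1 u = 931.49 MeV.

Mass of separated nucleons = 32(1.0072765) + 42(1.0086649) = 32.2328480 + 42.3639258 = 74.5967738 u
Δm = 74.5967738 − 73.90362 = 0.6931538 u
Binding energy = Δm·c² = 0.6931538 × 931.49 MeV/u = 645.666 MeV

646 MeV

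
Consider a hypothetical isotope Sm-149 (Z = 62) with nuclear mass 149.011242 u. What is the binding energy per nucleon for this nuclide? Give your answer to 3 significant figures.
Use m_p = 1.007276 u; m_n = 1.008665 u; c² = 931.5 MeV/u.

With 62 protons and 87 neutrons (A = 149):
Mass of separated nucleons = 62(1.007276) + 87(1.008665) = 62.451112 + 87.753855 = 150.204967 u
Δm = 150.204967 − 149.011242 = 1.193725 u
Converting to energy: 1.193725 u × 931.5 MeV/u = 1111.95 MeV
BE/A = 1111.95 MeV / 149 = 7.463 MeV/nucleon

7.46 MeV/nucleon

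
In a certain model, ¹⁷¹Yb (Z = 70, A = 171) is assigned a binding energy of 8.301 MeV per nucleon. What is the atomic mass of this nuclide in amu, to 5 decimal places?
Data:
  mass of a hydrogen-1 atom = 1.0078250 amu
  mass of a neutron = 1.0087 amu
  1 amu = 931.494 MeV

Total binding energy = 171 × 8.301 = 1419.471 MeV
Mass defect = 1419.471 MeV / (931.494 MeV/amu) = 1.5238649 amu
Constituent mass = 70(1.0078250) + 101(1.0087) = 172.4264500 amu
Atomic mass = 172.4264500 − 1.5238649 = 170.9025851 amu ≈ 170.90259 amu (to 5 decimal places)

170.90259 amu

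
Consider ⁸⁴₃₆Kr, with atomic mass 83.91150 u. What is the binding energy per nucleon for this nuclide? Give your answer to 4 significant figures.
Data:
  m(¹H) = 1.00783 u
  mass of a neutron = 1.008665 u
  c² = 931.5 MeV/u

8.720 MeV/nucleon

The nucleus contains 36 protons and 84 − 36 = 48 neutrons.
Σm = 36·m(¹H) + 48·m_n = 36.28188 + 48.415920 = 84.697800 u
Δm = 84.697800 − 83.91150 = 0.786300 u
Binding energy = Δm·c² = 0.786300 × 931.5 MeV/u = 732.438 MeV
Per nucleon: 732.438 / 84 = 8.720 MeV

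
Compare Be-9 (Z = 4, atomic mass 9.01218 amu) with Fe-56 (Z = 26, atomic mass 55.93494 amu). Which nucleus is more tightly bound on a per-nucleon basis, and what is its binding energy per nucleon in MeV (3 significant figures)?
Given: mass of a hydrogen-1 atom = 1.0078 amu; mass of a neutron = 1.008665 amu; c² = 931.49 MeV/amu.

Be-9: Σm = 4(1.0078) + 5(1.008665) = 9.074525 amu; Δm = 0.062345 amu; E_B = 58.074 MeV; E_B/A = 6.453 MeV
Fe-56: Σm = 26(1.0078) + 30(1.008665) = 56.462750 amu; Δm = 0.527810 amu; E_B = 491.65 MeV; E_B/A = 8.779 MeV
Fe-56 has the higher binding energy per nucleon, so it is the more tightly bound nucleus.

Fe-56; 8.78 MeV/nucleon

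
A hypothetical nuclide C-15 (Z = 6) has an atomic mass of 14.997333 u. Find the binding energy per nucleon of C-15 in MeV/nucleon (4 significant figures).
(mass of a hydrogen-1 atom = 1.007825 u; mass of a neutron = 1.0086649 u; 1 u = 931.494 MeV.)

7.924 MeV/nucleon

Σm = 6·m(¹H) + 9·m_n = 6.046950 + 9.0779841 = 15.1249341 u
Δm = 15.1249341 − 14.997333 = 0.1276011 u
Converting to energy: 0.1276011 u × 931.494 MeV/u = 118.860 MeV
Dividing by A = 15 gives 7.924 MeV per nucleon.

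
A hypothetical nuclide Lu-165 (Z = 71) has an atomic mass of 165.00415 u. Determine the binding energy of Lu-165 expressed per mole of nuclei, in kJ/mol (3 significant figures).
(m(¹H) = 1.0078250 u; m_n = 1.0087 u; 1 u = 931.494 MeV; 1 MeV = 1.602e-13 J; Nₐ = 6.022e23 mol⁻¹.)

1.23e+11 kJ/mol

With 71 protons and 94 neutrons (A = 165):
Σm = 71·m(¹H) + 94·m_n = 71.5555750 + 94.8178 = 166.3733750 u
Δm = 166.3733750 − 165.00415 = 1.3692250 u
Binding energy = Δm·c² = 1.3692250 × 931.494 MeV/u = 1275.42 MeV
Per nucleus in joules: 1275.42 MeV × 1.602e-13 J/MeV = 2.0432e-10 J
Per mole: 2.0432e-10 J × 6.022e23 mol⁻¹ = 1.2304e+14 J/mol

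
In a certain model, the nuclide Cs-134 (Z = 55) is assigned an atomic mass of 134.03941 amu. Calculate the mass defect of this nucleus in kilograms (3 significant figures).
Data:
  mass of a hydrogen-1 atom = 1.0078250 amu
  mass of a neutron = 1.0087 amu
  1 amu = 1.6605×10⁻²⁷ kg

The nucleus contains 55 protons and 134 − 55 = 79 neutrons.
Total constituent mass: 55 × 1.0078250 + 79 × 1.0087 = 135.1176750 amu
Δm = 135.1176750 − 134.03941 = 1.0782650 amu
In SI units: 1.0782650 amu × 1.6605×10⁻²⁷ kg/amu = 1.7905e-27 kg

1.79e-27 kg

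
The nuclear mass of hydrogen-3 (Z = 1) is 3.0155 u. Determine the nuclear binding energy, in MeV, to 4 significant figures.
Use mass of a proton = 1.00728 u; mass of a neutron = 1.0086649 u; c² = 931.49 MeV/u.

8.486 MeV

Total constituent mass: 1 × 1.00728 + 2 × 1.0086649 = 3.0246098 u
Δm = 3.0246098 − 3.0155 = 0.0091098 u
E_B = 0.0091098 × 931.49 = 8.48569 MeV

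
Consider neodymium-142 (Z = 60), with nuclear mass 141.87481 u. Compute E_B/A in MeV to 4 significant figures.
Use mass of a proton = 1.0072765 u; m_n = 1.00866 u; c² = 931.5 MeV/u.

8.343 MeV/nucleon

Z = 60, so N = A − Z = 142 − 60 = 82.
Total constituent mass: 60 × 1.0072765 + 82 × 1.00866 = 143.1467100 u
The mass defect is 143.1467100 − 141.87481 = 1.2719000 u.
Converting to energy: 1.2719000 u × 931.5 MeV/u = 1184.77 MeV
BE/A = 1184.77 MeV / 142 = 8.343 MeV/nucleon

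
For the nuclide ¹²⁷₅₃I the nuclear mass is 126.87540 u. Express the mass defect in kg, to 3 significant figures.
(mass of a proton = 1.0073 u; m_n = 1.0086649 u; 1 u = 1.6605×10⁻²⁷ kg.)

1.91e-27 kg

The nucleus contains 53 protons and 127 − 53 = 74 neutrons.
Mass of separated nucleons = 53(1.0073) + 74(1.0086649) = 53.3869 + 74.6412026 = 128.0281026 u
Δm = 128.0281026 − 126.87540 = 1.1527026 u
In SI units: 1.1527026 u × 1.6605×10⁻²⁷ kg/u = 1.9141e-27 kg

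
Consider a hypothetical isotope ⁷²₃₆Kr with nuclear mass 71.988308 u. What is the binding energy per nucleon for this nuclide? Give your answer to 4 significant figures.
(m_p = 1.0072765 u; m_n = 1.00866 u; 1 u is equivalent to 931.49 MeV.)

7.574 MeV/nucleon

Σm = 36·m_p + 36·m_n = 36.2619540 + 36.31176 = 72.5737140 u
Mass defect Δm = 72.5737140 − 71.988308 = 0.5854060 u
E_B = 0.5854060 × 931.49 = 545.300 MeV
Per nucleon: 545.300 / 72 = 7.574 MeV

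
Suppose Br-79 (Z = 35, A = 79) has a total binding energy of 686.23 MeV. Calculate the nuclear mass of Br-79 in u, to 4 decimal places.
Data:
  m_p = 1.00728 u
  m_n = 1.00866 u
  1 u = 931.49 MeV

Mass defect = 686.23 MeV / (931.49 MeV/u) = 0.736701 u
Constituent mass = 35(1.00728) + 44(1.00866) = 79.63584 u
Nuclear mass = 79.63584 − 0.736701 = 78.899139 u ≈ 78.8991 u (to 4 decimal places)

78.8991 u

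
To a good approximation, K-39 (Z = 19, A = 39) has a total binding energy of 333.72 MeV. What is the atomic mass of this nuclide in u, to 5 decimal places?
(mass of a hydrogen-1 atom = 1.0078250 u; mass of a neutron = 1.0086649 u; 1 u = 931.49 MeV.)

38.96371 u

Mass defect = 333.72 MeV / (931.49 MeV/u) = 0.3582647 u
Constituent mass = 19(1.0078250) + 20(1.0086649) = 39.3219730 u
Atomic mass = 39.3219730 − 0.3582647 = 38.9637083 u ≈ 38.96371 u (to 5 decimal places)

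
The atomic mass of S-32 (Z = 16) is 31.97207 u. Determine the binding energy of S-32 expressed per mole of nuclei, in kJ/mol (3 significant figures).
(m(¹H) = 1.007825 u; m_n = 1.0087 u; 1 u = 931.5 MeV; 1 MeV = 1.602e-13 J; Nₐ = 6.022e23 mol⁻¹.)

Mass of separated nucleons = 16(1.007825) + 16(1.0087) = 16.125200 + 16.1392 = 32.264400 u
Mass defect Δm = 32.264400 − 31.97207 = 0.292330 u
Converting to energy: 0.292330 u × 931.5 MeV/u = 272.305 MeV
Per nucleus in joules: 272.305 MeV × 1.602e-13 J/MeV = 4.3623e-11 J
Per mole: 4.3623e-11 J × 6.022e23 mol⁻¹ = 2.6270e+13 J/mol

2.63e+10 kJ/mol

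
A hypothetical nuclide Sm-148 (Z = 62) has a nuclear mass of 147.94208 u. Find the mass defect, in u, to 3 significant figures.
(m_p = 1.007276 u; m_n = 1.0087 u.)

1.26 u

With 62 protons and 86 neutrons (A = 148):
Total constituent mass: 62 × 1.007276 + 86 × 1.0087 = 149.199312 u
The mass defect is 149.199312 − 147.94208 = 1.257232 u.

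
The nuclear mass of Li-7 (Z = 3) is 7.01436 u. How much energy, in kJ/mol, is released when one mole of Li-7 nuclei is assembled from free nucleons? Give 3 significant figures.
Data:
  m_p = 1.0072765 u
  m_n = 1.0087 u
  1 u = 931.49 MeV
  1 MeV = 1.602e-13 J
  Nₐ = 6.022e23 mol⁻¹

The nucleus contains 3 protons and 7 − 3 = 4 neutrons.
Total constituent mass: 3 × 1.0072765 + 4 × 1.0087 = 7.0566295 u
Mass defect Δm = 7.0566295 − 7.01436 = 0.0422695 u
Converting to energy: 0.0422695 u × 931.49 MeV/u = 39.3736 MeV
Per nucleus in joules: 39.3736 MeV × 1.602e-13 J/MeV = 6.3077e-12 J
Per mole: 6.3077e-12 J × 6.022e23 mol⁻¹ = 3.7985e+12 J/mol

3.80e+09 kJ/mol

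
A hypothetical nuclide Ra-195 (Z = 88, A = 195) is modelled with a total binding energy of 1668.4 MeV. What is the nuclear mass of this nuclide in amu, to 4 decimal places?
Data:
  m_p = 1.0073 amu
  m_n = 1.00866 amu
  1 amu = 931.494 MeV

Mass defect = 1668.4 MeV / (931.494 MeV/amu) = 1.791101 amu
Constituent mass = 88(1.0073) + 107(1.00866) = 196.56902 amu
Nuclear mass = 196.56902 − 1.791101 = 194.777919 amu ≈ 194.7779 amu (to 4 decimal places)

194.7779 amu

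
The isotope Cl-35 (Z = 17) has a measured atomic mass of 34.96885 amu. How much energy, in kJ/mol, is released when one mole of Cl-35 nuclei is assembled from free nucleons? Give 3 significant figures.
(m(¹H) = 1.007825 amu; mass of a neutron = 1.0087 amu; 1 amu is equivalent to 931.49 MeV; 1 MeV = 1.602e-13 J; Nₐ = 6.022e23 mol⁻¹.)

Σm = 17·m(¹H) + 18·m_n = 17.133025 + 18.1566 = 35.289625 amu
Δm = 35.289625 − 34.96885 = 0.320775 amu
Binding energy = Δm·c² = 0.320775 × 931.49 MeV/amu = 298.799 MeV
Per nucleus in joules: 298.799 MeV × 1.602e-13 J/MeV = 4.7868e-11 J
Per mole: 4.7868e-11 J × 6.022e23 mol⁻¹ = 2.8826e+13 J/mol

2.88e+10 kJ/mol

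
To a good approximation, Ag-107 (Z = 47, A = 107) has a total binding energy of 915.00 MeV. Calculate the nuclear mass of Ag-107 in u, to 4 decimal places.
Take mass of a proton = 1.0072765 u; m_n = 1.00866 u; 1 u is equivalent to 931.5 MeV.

Mass defect = 915.00 MeV / (931.5 MeV/u) = 0.982287 u
Constituent mass = 47(1.0072765) + 60(1.00866) = 107.8615955 u
Nuclear mass = 107.8615955 − 0.982287 = 106.8793085 u ≈ 106.8793 u (to 4 decimal places)

106.8793 u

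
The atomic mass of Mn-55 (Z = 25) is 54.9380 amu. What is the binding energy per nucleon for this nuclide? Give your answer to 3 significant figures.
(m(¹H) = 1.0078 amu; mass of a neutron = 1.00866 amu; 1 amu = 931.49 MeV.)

8.75 MeV/nucleon

The nucleus contains 25 protons and 55 − 25 = 30 neutrons.
Total constituent mass: 25 × 1.0078 + 30 × 1.00866 = 55.45480 amu
The mass defect is 55.45480 − 54.9380 = 0.51680 amu.
Binding energy = Δm·c² = 0.51680 × 931.49 MeV/amu = 481.394 MeV
BE/A = 481.394 MeV / 55 = 8.753 MeV/nucleon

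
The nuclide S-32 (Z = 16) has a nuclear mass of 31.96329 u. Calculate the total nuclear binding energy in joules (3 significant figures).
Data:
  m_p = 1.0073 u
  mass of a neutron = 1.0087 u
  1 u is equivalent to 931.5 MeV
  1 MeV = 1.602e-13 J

4.37e-11 J

Σm = 16·m_p + 16·m_n = 16.1168 + 16.1392 = 32.2560 u
Δm = 32.2560 − 31.96329 = 0.29271 u
Binding energy = Δm·c² = 0.29271 × 931.5 MeV/u = 272.659 MeV
In joules: 272.659 MeV × 1.602e-13 J/MeV = 4.3680e-11 J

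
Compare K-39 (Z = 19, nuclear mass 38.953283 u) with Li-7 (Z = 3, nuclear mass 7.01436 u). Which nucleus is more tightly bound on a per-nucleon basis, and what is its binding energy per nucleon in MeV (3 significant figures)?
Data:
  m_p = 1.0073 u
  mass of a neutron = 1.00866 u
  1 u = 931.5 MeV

K-39: Σm = 19(1.0073) + 20(1.00866) = 39.31190 u; Δm = 0.358617 u; E_B = 334.05 MeV; E_B/A = 8.565 MeV
Li-7: Σm = 3(1.0073) + 4(1.00866) = 7.05654 u; Δm = 0.04218 u; E_B = 39.291 MeV; E_B/A = 5.613 MeV
K-39 has the higher binding energy per nucleon, so it is the more tightly bound nucleus.

K-39; 8.57 MeV/nucleon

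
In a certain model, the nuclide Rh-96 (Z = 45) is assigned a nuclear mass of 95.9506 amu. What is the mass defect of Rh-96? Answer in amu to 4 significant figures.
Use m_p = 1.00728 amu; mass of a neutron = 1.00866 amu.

0.8187 amu

Z = 45, so N = A − Z = 96 − 45 = 51.
Mass of separated nucleons = 45(1.00728) + 51(1.00866) = 45.32760 + 51.44166 = 96.76926 amu
Δm = 96.76926 − 95.9506 = 0.81866 amu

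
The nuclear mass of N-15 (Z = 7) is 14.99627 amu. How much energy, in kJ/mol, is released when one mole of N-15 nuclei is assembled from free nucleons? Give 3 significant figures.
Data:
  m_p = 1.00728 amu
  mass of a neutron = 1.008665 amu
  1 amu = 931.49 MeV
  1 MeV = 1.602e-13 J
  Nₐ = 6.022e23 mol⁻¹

With 7 protons and 8 neutrons (A = 15):
Total constituent mass: 7 × 1.00728 + 8 × 1.008665 = 15.120280 amu
Mass defect Δm = 15.120280 − 14.99627 = 0.124010 amu
Converting to energy: 0.124010 amu × 931.49 MeV/amu = 115.514 MeV
Per nucleus in joules: 115.514 MeV × 1.602e-13 J/MeV = 1.8505e-11 J
Per mole: 1.8505e-11 J × 6.022e23 mol⁻¹ = 1.1144e+13 J/mol

1.11e+10 kJ/mol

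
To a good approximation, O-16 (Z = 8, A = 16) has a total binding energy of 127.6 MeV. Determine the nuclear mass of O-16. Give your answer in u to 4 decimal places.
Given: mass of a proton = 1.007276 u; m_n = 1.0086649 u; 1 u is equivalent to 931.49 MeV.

15.9905 u

Mass defect = 127.6 MeV / (931.49 MeV/u) = 0.136985 u
Constituent mass = 8(1.007276) + 8(1.0086649) = 16.1275272 u
Nuclear mass = 16.1275272 − 0.136985 = 15.9905422 u ≈ 15.9905 u (to 4 decimal places)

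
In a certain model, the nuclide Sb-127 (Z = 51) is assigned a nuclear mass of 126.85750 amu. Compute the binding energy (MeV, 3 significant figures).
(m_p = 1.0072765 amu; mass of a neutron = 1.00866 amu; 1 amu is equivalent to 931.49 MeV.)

The nucleus contains 51 protons and 127 − 51 = 76 neutrons.
Total constituent mass: 51 × 1.0072765 + 76 × 1.00866 = 128.0292615 amu
The mass defect is 128.0292615 − 126.85750 = 1.1717615 amu.
Binding energy = Δm·c² = 1.1717615 × 931.49 MeV/amu = 1091.48 MeV

1090 MeV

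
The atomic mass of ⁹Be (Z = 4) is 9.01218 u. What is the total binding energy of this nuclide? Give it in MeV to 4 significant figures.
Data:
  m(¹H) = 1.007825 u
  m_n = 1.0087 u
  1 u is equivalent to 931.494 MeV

58.33 MeV

Σm = 4·m(¹H) + 5·m_n = 4.031300 + 5.0435 = 9.074800 u
Mass defect Δm = 9.074800 − 9.01218 = 0.062620 u
Converting to energy: 0.062620 u × 931.494 MeV/u = 58.3302 MeV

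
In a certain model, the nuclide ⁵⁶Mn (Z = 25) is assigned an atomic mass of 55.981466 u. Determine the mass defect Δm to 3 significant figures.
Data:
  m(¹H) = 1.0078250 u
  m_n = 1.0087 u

0.484 u

Total constituent mass: 25 × 1.0078250 + 31 × 1.0087 = 56.4653250 u
Mass defect Δm = 56.4653250 − 55.981466 = 0.4838590 u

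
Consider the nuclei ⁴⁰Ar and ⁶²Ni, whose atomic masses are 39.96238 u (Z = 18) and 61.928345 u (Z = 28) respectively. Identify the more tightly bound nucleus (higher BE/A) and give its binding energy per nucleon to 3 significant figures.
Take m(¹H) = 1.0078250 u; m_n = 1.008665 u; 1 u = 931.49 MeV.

⁴⁰Ar: Σm = 18(1.0078250) + 22(1.008665) = 40.3314800 u; Δm = 0.3691000 u; E_B = 343.81 MeV; E_B/A = 8.595 MeV
⁶²Ni: Σm = 28(1.0078250) + 34(1.008665) = 62.5137100 u; Δm = 0.5853650 u; E_B = 545.26 MeV; E_B/A = 8.7945 MeV
⁶²Ni has the higher binding energy per nucleon, so it is the more tightly bound nucleus.

⁶²Ni; 8.79 MeV/nucleon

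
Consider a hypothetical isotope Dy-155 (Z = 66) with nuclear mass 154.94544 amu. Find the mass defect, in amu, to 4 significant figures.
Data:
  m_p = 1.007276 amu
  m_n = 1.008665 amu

1.306 amu

Total constituent mass: 66 × 1.007276 + 89 × 1.008665 = 156.251401 amu
Δm = 156.251401 − 154.94544 = 1.305961 amu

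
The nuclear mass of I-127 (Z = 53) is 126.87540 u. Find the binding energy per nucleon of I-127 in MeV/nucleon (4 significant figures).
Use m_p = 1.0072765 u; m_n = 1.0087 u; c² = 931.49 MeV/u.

With 53 protons and 74 neutrons (A = 127):
Σm = 53·m_p + 74·m_n = 53.3856545 + 74.6438 = 128.0294545 u
Mass defect Δm = 128.0294545 − 126.87540 = 1.1540545 u
E_B = 1.1540545 × 931.49 = 1074.99 MeV
Per nucleon: 1074.99 / 127 = 8.464 MeV

8.464 MeV/nucleon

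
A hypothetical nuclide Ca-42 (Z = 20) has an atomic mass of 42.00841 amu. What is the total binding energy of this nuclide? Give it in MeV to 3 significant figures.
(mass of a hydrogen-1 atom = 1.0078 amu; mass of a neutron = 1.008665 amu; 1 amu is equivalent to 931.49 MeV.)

315 MeV

The nucleus contains 20 protons and 42 − 20 = 22 neutrons.
Mass of separated nucleons = 20(1.0078) + 22(1.008665) = 20.1560 + 22.190630 = 42.346630 amu
Δm = 42.346630 − 42.00841 = 0.338220 amu
E_B = 0.338220 × 931.49 = 315.049 MeV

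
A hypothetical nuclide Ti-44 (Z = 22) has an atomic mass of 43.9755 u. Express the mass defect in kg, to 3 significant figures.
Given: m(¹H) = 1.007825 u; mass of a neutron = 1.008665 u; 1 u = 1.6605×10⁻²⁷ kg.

Total constituent mass: 22 × 1.007825 + 22 × 1.008665 = 44.362780 u
Mass defect Δm = 44.362780 − 43.9755 = 0.387280 u
In SI units: 0.387280 u × 1.6605×10⁻²⁷ kg/u = 6.4308e-28 kg

6.43e-28 kg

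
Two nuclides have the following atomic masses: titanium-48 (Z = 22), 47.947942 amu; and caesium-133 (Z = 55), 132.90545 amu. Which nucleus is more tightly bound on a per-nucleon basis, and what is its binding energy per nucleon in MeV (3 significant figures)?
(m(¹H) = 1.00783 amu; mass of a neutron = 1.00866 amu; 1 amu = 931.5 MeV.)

titanium-48: Σm = 22(1.00783) + 26(1.00866) = 48.39742 amu; Δm = 0.449478 amu; E_B = 418.69 MeV; E_B/A = 8.723 MeV
caesium-133: Σm = 55(1.00783) + 78(1.00866) = 134.10613 amu; Δm = 1.20068 amu; E_B = 1118.4 MeV; E_B/A = 8.409 MeV
titanium-48 has the higher binding energy per nucleon, so it is the more tightly bound nucleus.

titanium-48; 8.72 MeV/nucleon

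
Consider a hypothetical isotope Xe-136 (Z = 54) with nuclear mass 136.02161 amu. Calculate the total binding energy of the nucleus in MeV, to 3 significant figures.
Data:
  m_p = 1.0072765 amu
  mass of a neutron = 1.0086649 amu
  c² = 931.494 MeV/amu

Z = 54, so N = A − Z = 136 − 54 = 82.
Σm = 54·m_p + 82·m_n = 54.3929310 + 82.7105218 = 137.1034528 amu
Mass defect Δm = 137.1034528 − 136.02161 = 1.0818428 amu
Converting to energy: 1.0818428 amu × 931.494 MeV/amu = 1007.73 MeV

1010 MeV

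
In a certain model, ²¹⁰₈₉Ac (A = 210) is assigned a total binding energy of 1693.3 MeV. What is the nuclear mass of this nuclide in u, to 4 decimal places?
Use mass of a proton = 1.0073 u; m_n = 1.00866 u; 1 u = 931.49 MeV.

Mass defect = 1693.3 MeV / (931.49 MeV/u) = 1.817840 u
Constituent mass = 89(1.0073) + 121(1.00866) = 211.69756 u
Nuclear mass = 211.69756 − 1.817840 = 209.879720 u ≈ 209.8797 u (to 4 decimal places)

209.8797 u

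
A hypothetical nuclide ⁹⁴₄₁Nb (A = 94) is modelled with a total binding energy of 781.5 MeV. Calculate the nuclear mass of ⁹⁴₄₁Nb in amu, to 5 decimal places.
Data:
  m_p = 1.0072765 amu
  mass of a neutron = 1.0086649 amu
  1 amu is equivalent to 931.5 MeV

93.91861 amu

Mass defect = 781.5 MeV / (931.5 MeV/amu) = 0.8389694 amu
Constituent mass = 41(1.0072765) + 53(1.0086649) = 94.7575762 amu
Nuclear mass = 94.7575762 − 0.8389694 = 93.9186068 amu ≈ 93.91861 amu (to 5 decimal places)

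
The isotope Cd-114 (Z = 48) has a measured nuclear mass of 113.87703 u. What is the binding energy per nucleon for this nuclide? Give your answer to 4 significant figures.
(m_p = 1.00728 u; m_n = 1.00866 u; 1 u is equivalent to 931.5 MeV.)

Z = 48, so N = A − Z = 114 − 48 = 66.
Total constituent mass: 48 × 1.00728 + 66 × 1.00866 = 114.92100 u
Δm = 114.92100 − 113.87703 = 1.04397 u
Converting to energy: 1.04397 u × 931.5 MeV/u = 972.458 MeV
Dividing by A = 114 gives 8.530 MeV per nucleon.

8.530 MeV/nucleon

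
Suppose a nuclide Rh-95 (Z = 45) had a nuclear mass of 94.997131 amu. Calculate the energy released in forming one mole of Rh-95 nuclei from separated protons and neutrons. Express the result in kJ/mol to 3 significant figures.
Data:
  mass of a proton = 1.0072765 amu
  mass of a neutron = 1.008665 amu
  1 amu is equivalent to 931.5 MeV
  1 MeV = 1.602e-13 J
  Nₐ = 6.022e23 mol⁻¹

6.86e+10 kJ/mol

The nucleus contains 45 protons and 95 − 45 = 50 neutrons.
Σm = 45·m_p + 50·m_n = 45.3274425 + 50.433250 = 95.7606925 amu
The mass defect is 95.7606925 − 94.997131 = 0.7635615 amu.
Converting to energy: 0.7635615 amu × 931.5 MeV/amu = 711.258 MeV
Per nucleus in joules: 711.258 MeV × 1.602e-13 J/MeV = 1.1394e-10 J
Per mole: 1.1394e-10 J × 6.022e23 mol⁻¹ = 6.8615e+13 J/mol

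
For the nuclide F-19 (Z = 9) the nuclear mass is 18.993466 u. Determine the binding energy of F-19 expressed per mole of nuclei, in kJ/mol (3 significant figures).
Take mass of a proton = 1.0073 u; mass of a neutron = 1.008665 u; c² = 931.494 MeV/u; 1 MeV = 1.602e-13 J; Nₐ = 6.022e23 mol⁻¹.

With 9 protons and 10 neutrons (A = 19):
Total constituent mass: 9 × 1.0073 + 10 × 1.008665 = 19.152350 u
Δm = 19.152350 − 18.993466 = 0.158884 u
Binding energy = Δm·c² = 0.158884 × 931.494 MeV/u = 147.999 MeV
Per nucleus in joules: 147.999 MeV × 1.602e-13 J/MeV = 2.3709e-11 J
Per mole: 2.3709e-11 J × 6.022e23 mol⁻¹ = 1.4278e+13 J/mol

1.43e+10 kJ/mol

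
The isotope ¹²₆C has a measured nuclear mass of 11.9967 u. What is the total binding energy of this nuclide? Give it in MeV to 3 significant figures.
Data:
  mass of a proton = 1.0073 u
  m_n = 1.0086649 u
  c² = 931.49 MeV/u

Mass of separated nucleons = 6(1.0073) + 6(1.0086649) = 6.0438 + 6.0519894 = 12.0957894 u
The mass defect is 12.0957894 − 11.9967 = 0.0990894 u.
E_B = 0.0990894 × 931.49 = 92.3008 MeV

92.3 MeV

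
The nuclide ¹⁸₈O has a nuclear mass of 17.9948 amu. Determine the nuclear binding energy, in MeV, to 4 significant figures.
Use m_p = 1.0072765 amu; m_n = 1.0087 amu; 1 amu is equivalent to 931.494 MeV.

Mass of separated nucleons = 8(1.0072765) + 10(1.0087) = 8.0582120 + 10.0870 = 18.1452120 amu
Mass defect Δm = 18.1452120 − 17.9948 = 0.1504120 amu
E_B = 0.1504120 × 931.494 = 140.108 MeV

140.1 MeV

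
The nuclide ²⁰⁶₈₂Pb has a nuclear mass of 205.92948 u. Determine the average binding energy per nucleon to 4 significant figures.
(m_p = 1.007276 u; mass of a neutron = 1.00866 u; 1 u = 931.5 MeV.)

The nucleus contains 82 protons and 206 − 82 = 124 neutrons.
Mass of separated nucleons = 82(1.007276) + 124(1.00866) = 82.596632 + 125.07384 = 207.670472 u
Δm = 207.670472 − 205.92948 = 1.740992 u
Converting to energy: 1.740992 u × 931.5 MeV/u = 1621.73 MeV
BE/A = 1621.73 MeV / 206 = 7.872 MeV/nucleon

7.872 MeV/nucleon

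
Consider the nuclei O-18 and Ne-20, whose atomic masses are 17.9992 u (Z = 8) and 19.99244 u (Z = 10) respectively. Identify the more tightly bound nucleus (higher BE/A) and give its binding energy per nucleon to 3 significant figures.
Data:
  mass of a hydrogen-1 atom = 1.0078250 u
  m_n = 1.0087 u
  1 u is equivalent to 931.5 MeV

O-18: Σm = 8(1.0078250) + 10(1.0087) = 18.1496000 u; Δm = 0.1504000 u; E_B = 140.10 MeV; E_B/A = 7.783 MeV
Ne-20: Σm = 10(1.0078250) + 10(1.0087) = 20.1652500 u; Δm = 0.1728100 u; E_B = 160.97 MeV; E_B/A = 8.049 MeV
Ne-20 has the higher binding energy per nucleon, so it is the more tightly bound nucleus.

Ne-20; 8.05 MeV/nucleon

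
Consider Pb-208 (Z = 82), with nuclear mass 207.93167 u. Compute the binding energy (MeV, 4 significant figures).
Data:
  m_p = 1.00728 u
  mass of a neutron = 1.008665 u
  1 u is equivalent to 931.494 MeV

1637 MeV

Σm = 82·m_p + 126·m_n = 82.59696 + 127.091790 = 209.688750 u
Δm = 209.688750 − 207.93167 = 1.757080 u
E_B = 1.757080 × 931.494 = 1636.71 MeV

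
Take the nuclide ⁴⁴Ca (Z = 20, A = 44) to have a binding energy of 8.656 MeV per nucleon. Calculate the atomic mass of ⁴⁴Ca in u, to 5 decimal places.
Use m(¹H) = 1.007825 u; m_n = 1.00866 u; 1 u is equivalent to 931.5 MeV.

Total binding energy = 44 × 8.656 = 380.864 MeV
Mass defect = 380.864 MeV / (931.5 MeV/u) = 0.4088717 u
Constituent mass = 20(1.007825) + 24(1.00866) = 44.364340 u
Atomic mass = 44.364340 − 0.4088717 = 43.9554683 u ≈ 43.95547 u (to 5 decimal places)

43.95547 u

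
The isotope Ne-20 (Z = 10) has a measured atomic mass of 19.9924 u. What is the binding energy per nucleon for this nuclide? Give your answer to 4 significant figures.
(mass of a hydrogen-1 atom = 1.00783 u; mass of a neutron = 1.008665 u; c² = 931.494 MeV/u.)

Total constituent mass: 10 × 1.00783 + 10 × 1.008665 = 20.164950 u
Δm = 20.164950 − 19.9924 = 0.172550 u
E_B = 0.172550 × 931.494 = 160.729 MeV
Per nucleon: 160.729 / 20 = 8.036 MeV

8.036 MeV/nucleon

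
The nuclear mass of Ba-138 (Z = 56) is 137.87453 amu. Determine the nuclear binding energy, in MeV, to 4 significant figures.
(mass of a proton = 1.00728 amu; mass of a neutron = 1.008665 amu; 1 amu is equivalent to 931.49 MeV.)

Total constituent mass: 56 × 1.00728 + 82 × 1.008665 = 139.118210 amu
Mass defect Δm = 139.118210 − 137.87453 = 1.243680 amu
E_B = 1.243680 × 931.49 = 1158.48 MeV

1158 MeV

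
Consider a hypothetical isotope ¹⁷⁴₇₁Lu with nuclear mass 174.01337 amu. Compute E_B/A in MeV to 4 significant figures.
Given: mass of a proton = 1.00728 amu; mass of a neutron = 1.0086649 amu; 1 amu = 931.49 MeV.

7.473 MeV/nucleon

The nucleus contains 71 protons and 174 − 71 = 103 neutrons.
Mass of separated nucleons = 71(1.00728) + 103(1.0086649) = 71.51688 + 103.8924847 = 175.4093647 amu
The mass defect is 175.4093647 − 174.01337 = 1.3959947 amu.
Converting to energy: 1.3959947 amu × 931.49 MeV/amu = 1300.36 MeV
Dividing by A = 174 gives 7.473 MeV per nucleon.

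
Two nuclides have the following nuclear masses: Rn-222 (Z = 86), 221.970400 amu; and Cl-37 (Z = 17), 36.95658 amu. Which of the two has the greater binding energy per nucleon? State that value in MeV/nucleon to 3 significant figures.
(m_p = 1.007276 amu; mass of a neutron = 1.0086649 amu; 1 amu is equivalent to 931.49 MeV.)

Cl-37; 8.57 MeV/nucleon

Rn-222: Σm = 86(1.007276) + 136(1.0086649) = 223.8041624 amu; Δm = 1.8337624 amu; E_B = 1708.1 MeV; E_B/A = 7.694 MeV
Cl-37: Σm = 17(1.007276) + 20(1.0086649) = 37.2969900 amu; Δm = 0.3404100 amu; E_B = 317.09 MeV; E_B/A = 8.570 MeV
Cl-37 has the higher binding energy per nucleon, so it is the more tightly bound nucleus.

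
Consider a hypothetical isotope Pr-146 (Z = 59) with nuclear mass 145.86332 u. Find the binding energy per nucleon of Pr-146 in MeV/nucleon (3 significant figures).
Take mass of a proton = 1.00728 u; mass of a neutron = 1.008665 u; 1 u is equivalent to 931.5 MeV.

Total constituent mass: 59 × 1.00728 + 87 × 1.008665 = 147.183375 u
Mass defect Δm = 147.183375 − 145.86332 = 1.320055 u
E_B = 1.320055 × 931.5 = 1229.63 MeV
Dividing by A = 146 gives 8.422 MeV per nucleon.

8.42 MeV/nucleon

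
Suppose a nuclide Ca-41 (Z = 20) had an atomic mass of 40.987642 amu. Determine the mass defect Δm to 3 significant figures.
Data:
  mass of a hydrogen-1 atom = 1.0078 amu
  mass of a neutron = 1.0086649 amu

Total constituent mass: 20 × 1.0078 + 21 × 1.0086649 = 41.3379629 amu
Mass defect Δm = 41.3379629 − 40.987642 = 0.3503209 amu

0.350 amu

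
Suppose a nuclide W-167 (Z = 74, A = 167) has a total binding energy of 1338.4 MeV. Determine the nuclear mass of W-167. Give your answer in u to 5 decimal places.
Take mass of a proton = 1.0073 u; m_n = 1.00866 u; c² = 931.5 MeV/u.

166.90876 u

Mass defect = 1338.4 MeV / (931.5 MeV/u) = 1.4368223 u
Constituent mass = 74(1.0073) + 93(1.00866) = 168.34558 u
Nuclear mass = 168.34558 − 1.4368223 = 166.9087577 u ≈ 166.90876 u (to 5 decimal places)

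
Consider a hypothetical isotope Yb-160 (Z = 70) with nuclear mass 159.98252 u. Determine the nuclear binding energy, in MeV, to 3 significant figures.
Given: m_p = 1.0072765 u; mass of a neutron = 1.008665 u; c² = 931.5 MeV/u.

Z = 70, so N = A − Z = 160 − 70 = 90.
Total constituent mass: 70 × 1.0072765 + 90 × 1.008665 = 161.2892050 u
Δm = 161.2892050 − 159.98252 = 1.3066850 u
Converting to energy: 1.3066850 u × 931.5 MeV/u = 1217.18 MeV

1220 MeV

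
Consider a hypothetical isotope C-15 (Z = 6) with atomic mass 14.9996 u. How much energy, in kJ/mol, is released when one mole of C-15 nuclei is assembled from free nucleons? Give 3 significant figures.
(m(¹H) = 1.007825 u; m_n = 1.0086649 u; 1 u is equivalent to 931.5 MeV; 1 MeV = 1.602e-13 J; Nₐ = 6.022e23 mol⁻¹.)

The nucleus contains 6 protons and 15 − 6 = 9 neutrons.
Σm = 6·m(¹H) + 9·m_n = 6.046950 + 9.0779841 = 15.1249341 u
The mass defect is 15.1249341 − 14.9996 = 0.1253341 u.
E_B = 0.1253341 × 931.5 = 116.749 MeV
Per nucleus in joules: 116.749 MeV × 1.602e-13 J/MeV = 1.8703e-11 J
Per mole: 1.8703e-11 J × 6.022e23 mol⁻¹ = 1.1263e+13 J/mol

1.13e+10 kJ/mol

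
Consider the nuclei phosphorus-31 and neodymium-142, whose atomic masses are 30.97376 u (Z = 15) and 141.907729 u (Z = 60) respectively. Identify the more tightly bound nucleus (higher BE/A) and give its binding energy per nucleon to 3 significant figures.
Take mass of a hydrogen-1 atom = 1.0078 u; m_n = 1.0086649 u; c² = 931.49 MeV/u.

phosphorus-31: Σm = 15(1.0078) + 16(1.0086649) = 31.2556384 u; Δm = 0.2818784 u; E_B = 262.57 MeV; E_B/A = 8.470 MeV
neodymium-142: Σm = 60(1.0078) + 82(1.0086649) = 143.1785218 u; Δm = 1.2707928 u; E_B = 1183.7 MeV; E_B/A = 8.336 MeV
phosphorus-31 has the higher binding energy per nucleon, so it is the more tightly bound nucleus.

phosphorus-31; 8.47 MeV/nucleon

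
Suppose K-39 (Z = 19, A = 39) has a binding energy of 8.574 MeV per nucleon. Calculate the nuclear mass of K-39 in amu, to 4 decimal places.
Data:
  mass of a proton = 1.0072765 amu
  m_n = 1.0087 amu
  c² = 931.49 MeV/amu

Total binding energy = 39 × 8.574 = 334.386 MeV
Mass defect = 334.386 MeV / (931.49 MeV/amu) = 0.358980 amu
Constituent mass = 19(1.0072765) + 20(1.0087) = 39.3122535 amu
Nuclear mass = 39.3122535 − 0.358980 = 38.9532735 amu ≈ 38.9533 amu (to 4 decimal places)

38.9533 amu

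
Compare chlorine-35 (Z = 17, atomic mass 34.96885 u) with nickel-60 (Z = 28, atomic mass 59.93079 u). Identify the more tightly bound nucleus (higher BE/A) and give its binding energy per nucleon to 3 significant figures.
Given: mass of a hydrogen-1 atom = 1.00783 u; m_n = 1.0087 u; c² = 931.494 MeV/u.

chlorine-35: Σm = 17(1.00783) + 18(1.0087) = 35.28971 u; Δm = 0.32086 u; E_B = 298.88 MeV; E_B/A = 8.539 MeV
nickel-60: Σm = 28(1.00783) + 32(1.0087) = 60.49764 u; Δm = 0.56685 u; E_B = 528.02 MeV; E_B/A = 8.800 MeV
nickel-60 has the higher binding energy per nucleon, so it is the more tightly bound nucleus.

nickel-60; 8.80 MeV/nucleon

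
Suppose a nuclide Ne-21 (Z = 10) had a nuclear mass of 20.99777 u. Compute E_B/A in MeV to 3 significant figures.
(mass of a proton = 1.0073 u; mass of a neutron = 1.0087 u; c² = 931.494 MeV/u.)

Z = 10, so N = A − Z = 21 − 10 = 11.
Total constituent mass: 10 × 1.0073 + 11 × 1.0087 = 21.1687 u
The mass defect is 21.1687 − 20.99777 = 0.17093 u.
Binding energy = Δm·c² = 0.17093 × 931.494 MeV/u = 159.220 MeV
Dividing by A = 21 gives 7.582 MeV per nucleon.

7.58 MeV/nucleon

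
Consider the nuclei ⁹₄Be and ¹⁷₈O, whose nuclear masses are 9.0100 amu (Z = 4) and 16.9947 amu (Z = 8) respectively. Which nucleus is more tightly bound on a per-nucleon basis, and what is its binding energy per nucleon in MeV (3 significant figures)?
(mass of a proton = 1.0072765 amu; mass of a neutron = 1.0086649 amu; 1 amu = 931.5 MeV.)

¹⁷₈O; 7.75 MeV/nucleon

⁹₄Be: Σm = 4(1.0072765) + 5(1.0086649) = 9.0724305 amu; Δm = 0.0624305 amu; E_B = 58.154 MeV; E_B/A = 6.462 MeV
¹⁷₈O: Σm = 8(1.0072765) + 9(1.0086649) = 17.1361961 amu; Δm = 0.1414961 amu; E_B = 131.80 MeV; E_B/A = 7.753 MeV
¹⁷₈O has the higher binding energy per nucleon, so it is the more tightly bound nucleus.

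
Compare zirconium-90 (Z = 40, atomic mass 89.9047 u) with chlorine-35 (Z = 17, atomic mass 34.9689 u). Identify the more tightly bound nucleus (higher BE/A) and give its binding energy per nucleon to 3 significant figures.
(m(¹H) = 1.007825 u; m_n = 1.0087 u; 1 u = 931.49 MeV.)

zirconium-90; 8.73 MeV/nucleon

zirconium-90: Σm = 40(1.007825) + 50(1.0087) = 90.748000 u; Δm = 0.843300 u; E_B = 785.53 MeV; E_B/A = 8.728 MeV
chlorine-35: Σm = 17(1.007825) + 18(1.0087) = 35.289625 u; Δm = 0.320725 u; E_B = 298.75 MeV; E_B/A = 8.536 MeV
zirconium-90 has the higher binding energy per nucleon, so it is the more tightly bound nucleus.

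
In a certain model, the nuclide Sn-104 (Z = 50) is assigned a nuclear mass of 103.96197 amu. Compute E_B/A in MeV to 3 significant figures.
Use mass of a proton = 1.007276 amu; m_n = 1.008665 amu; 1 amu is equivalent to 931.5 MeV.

Z = 50, so N = A − Z = 104 − 50 = 54.
Total constituent mass: 50 × 1.007276 + 54 × 1.008665 = 104.831710 amu
Mass defect Δm = 104.831710 − 103.96197 = 0.869740 amu
E_B = 0.869740 × 931.5 = 810.163 MeV
BE/A = 810.163 MeV / 104 = 7.790 MeV/nucleon

7.79 MeV/nucleon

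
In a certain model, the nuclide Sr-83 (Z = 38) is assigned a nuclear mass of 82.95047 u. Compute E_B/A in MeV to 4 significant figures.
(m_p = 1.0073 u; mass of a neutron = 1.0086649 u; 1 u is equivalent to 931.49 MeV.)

Mass of separated nucleons = 38(1.0073) + 45(1.0086649) = 38.2774 + 45.3899205 = 83.6673205 u
Δm = 83.6673205 − 82.95047 = 0.7168505 u
Binding energy = Δm·c² = 0.7168505 × 931.49 MeV/u = 667.739 MeV
BE/A = 667.739 MeV / 83 = 8.045 MeV/nucleon

8.045 MeV/nucleon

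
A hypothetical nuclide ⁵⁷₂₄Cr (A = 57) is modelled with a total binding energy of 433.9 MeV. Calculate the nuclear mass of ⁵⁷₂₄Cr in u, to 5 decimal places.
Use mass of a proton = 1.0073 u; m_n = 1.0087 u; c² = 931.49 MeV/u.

56.99649 u

Mass defect = 433.9 MeV / (931.49 MeV/u) = 0.4658128 u
Constituent mass = 24(1.0073) + 33(1.0087) = 57.4623 u
Nuclear mass = 57.4623 − 0.4658128 = 56.9964872 u ≈ 56.99649 u (to 5 decimal places)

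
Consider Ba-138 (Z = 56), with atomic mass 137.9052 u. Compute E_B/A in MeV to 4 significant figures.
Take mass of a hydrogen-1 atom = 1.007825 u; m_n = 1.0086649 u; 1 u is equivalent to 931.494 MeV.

8.394 MeV/nucleon

The nucleus contains 56 protons and 138 − 56 = 82 neutrons.
Σm = 56·m(¹H) + 82·m_n = 56.438200 + 82.7105218 = 139.1487218 u
Δm = 139.1487218 − 137.9052 = 1.2435218 u
E_B = 1.2435218 × 931.494 = 1158.33 MeV
Per nucleon: 1158.33 / 138 = 8.394 MeV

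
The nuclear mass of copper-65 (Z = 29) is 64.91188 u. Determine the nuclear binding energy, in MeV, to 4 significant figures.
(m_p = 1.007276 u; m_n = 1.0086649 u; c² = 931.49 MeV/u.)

569.2 MeV

Z = 29, so N = A − Z = 65 − 29 = 36.
Total constituent mass: 29 × 1.007276 + 36 × 1.0086649 = 65.5229404 u
The mass defect is 65.5229404 − 64.91188 = 0.6110604 u.
Converting to energy: 0.6110604 u × 931.49 MeV/u = 569.197 MeV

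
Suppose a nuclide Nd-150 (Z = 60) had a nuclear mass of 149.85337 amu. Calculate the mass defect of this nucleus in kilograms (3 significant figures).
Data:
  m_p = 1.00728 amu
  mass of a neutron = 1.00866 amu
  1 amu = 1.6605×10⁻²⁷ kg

Z = 60, so N = A − Z = 150 − 60 = 90.
Mass of separated nucleons = 60(1.00728) + 90(1.00866) = 60.43680 + 90.77940 = 151.21620 amu
Δm = 151.21620 − 149.85337 = 1.36283 amu
In SI units: 1.36283 amu × 1.6605×10⁻²⁷ kg/amu = 2.2630e-27 kg

2.26e-27 kg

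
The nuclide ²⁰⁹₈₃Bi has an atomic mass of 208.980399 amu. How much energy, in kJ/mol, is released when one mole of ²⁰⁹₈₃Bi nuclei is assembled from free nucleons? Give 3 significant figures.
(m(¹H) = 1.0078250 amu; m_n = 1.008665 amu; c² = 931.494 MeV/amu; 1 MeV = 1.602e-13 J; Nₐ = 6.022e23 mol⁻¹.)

1.58e+11 kJ/mol

With 83 protons and 126 neutrons (A = 209):
Mass of separated nucleons = 83(1.0078250) + 126(1.008665) = 83.6494750 + 127.091790 = 210.7412650 amu
Δm = 210.7412650 − 208.980399 = 1.7608660 amu
E_B = 1.7608660 × 931.494 = 1640.24 MeV
Per nucleus in joules: 1640.24 MeV × 1.602e-13 J/MeV = 2.6277e-10 J
Per mole: 2.6277e-10 J × 6.022e23 mol⁻¹ = 1.5824e+14 J/mol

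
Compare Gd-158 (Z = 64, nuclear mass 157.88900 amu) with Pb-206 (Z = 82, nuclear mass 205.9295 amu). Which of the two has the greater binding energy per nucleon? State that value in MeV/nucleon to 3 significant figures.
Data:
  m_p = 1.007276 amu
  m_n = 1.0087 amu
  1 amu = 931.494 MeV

Gd-158: Σm = 64(1.007276) + 94(1.0087) = 159.283464 amu; Δm = 1.394464 amu; E_B = 1298.9 MeV; E_B/A = 8.221 MeV
Pb-206: Σm = 82(1.007276) + 124(1.0087) = 207.675432 amu; Δm = 1.745932 amu; E_B = 1626.33 MeV; E_B/A = 7.8948 MeV
Gd-158 has the higher binding energy per nucleon, so it is the more tightly bound nucleus.

Gd-158; 8.22 MeV/nucleon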